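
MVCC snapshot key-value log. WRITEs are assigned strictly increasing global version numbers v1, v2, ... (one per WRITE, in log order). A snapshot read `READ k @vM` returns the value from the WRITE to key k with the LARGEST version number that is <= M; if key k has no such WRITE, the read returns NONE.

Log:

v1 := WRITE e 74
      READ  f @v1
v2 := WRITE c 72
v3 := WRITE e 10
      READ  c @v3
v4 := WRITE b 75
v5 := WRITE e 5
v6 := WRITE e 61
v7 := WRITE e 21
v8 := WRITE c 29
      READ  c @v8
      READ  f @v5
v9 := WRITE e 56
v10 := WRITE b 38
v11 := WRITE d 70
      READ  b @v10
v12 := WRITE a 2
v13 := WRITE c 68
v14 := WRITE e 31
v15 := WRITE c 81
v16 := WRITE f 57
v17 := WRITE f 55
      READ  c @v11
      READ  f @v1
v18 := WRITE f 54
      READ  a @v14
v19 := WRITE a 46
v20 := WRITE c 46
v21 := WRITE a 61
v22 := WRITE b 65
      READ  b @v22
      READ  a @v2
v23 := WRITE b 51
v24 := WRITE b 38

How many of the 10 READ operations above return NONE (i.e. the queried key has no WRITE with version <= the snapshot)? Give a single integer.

Answer: 4

Derivation:
v1: WRITE e=74  (e history now [(1, 74)])
READ f @v1: history=[] -> no version <= 1 -> NONE
v2: WRITE c=72  (c history now [(2, 72)])
v3: WRITE e=10  (e history now [(1, 74), (3, 10)])
READ c @v3: history=[(2, 72)] -> pick v2 -> 72
v4: WRITE b=75  (b history now [(4, 75)])
v5: WRITE e=5  (e history now [(1, 74), (3, 10), (5, 5)])
v6: WRITE e=61  (e history now [(1, 74), (3, 10), (5, 5), (6, 61)])
v7: WRITE e=21  (e history now [(1, 74), (3, 10), (5, 5), (6, 61), (7, 21)])
v8: WRITE c=29  (c history now [(2, 72), (8, 29)])
READ c @v8: history=[(2, 72), (8, 29)] -> pick v8 -> 29
READ f @v5: history=[] -> no version <= 5 -> NONE
v9: WRITE e=56  (e history now [(1, 74), (3, 10), (5, 5), (6, 61), (7, 21), (9, 56)])
v10: WRITE b=38  (b history now [(4, 75), (10, 38)])
v11: WRITE d=70  (d history now [(11, 70)])
READ b @v10: history=[(4, 75), (10, 38)] -> pick v10 -> 38
v12: WRITE a=2  (a history now [(12, 2)])
v13: WRITE c=68  (c history now [(2, 72), (8, 29), (13, 68)])
v14: WRITE e=31  (e history now [(1, 74), (3, 10), (5, 5), (6, 61), (7, 21), (9, 56), (14, 31)])
v15: WRITE c=81  (c history now [(2, 72), (8, 29), (13, 68), (15, 81)])
v16: WRITE f=57  (f history now [(16, 57)])
v17: WRITE f=55  (f history now [(16, 57), (17, 55)])
READ c @v11: history=[(2, 72), (8, 29), (13, 68), (15, 81)] -> pick v8 -> 29
READ f @v1: history=[(16, 57), (17, 55)] -> no version <= 1 -> NONE
v18: WRITE f=54  (f history now [(16, 57), (17, 55), (18, 54)])
READ a @v14: history=[(12, 2)] -> pick v12 -> 2
v19: WRITE a=46  (a history now [(12, 2), (19, 46)])
v20: WRITE c=46  (c history now [(2, 72), (8, 29), (13, 68), (15, 81), (20, 46)])
v21: WRITE a=61  (a history now [(12, 2), (19, 46), (21, 61)])
v22: WRITE b=65  (b history now [(4, 75), (10, 38), (22, 65)])
READ b @v22: history=[(4, 75), (10, 38), (22, 65)] -> pick v22 -> 65
READ a @v2: history=[(12, 2), (19, 46), (21, 61)] -> no version <= 2 -> NONE
v23: WRITE b=51  (b history now [(4, 75), (10, 38), (22, 65), (23, 51)])
v24: WRITE b=38  (b history now [(4, 75), (10, 38), (22, 65), (23, 51), (24, 38)])
Read results in order: ['NONE', '72', '29', 'NONE', '38', '29', 'NONE', '2', '65', 'NONE']
NONE count = 4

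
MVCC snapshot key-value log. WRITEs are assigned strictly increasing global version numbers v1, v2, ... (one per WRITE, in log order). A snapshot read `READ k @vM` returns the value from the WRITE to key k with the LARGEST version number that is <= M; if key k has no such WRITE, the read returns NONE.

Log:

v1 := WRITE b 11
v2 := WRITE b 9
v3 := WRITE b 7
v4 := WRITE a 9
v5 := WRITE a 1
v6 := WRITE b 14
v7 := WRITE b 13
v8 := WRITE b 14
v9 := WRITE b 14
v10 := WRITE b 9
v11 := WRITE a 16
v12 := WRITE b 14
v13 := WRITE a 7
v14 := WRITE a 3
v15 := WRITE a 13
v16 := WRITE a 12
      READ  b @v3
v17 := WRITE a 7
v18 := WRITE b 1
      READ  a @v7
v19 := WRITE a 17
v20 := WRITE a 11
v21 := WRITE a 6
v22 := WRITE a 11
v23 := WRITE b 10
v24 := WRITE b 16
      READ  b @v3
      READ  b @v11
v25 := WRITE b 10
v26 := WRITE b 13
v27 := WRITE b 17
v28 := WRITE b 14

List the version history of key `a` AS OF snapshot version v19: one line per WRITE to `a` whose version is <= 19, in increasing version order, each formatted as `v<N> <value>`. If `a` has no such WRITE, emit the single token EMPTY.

Scan writes for key=a with version <= 19:
  v1 WRITE b 11 -> skip
  v2 WRITE b 9 -> skip
  v3 WRITE b 7 -> skip
  v4 WRITE a 9 -> keep
  v5 WRITE a 1 -> keep
  v6 WRITE b 14 -> skip
  v7 WRITE b 13 -> skip
  v8 WRITE b 14 -> skip
  v9 WRITE b 14 -> skip
  v10 WRITE b 9 -> skip
  v11 WRITE a 16 -> keep
  v12 WRITE b 14 -> skip
  v13 WRITE a 7 -> keep
  v14 WRITE a 3 -> keep
  v15 WRITE a 13 -> keep
  v16 WRITE a 12 -> keep
  v17 WRITE a 7 -> keep
  v18 WRITE b 1 -> skip
  v19 WRITE a 17 -> keep
  v20 WRITE a 11 -> drop (> snap)
  v21 WRITE a 6 -> drop (> snap)
  v22 WRITE a 11 -> drop (> snap)
  v23 WRITE b 10 -> skip
  v24 WRITE b 16 -> skip
  v25 WRITE b 10 -> skip
  v26 WRITE b 13 -> skip
  v27 WRITE b 17 -> skip
  v28 WRITE b 14 -> skip
Collected: [(4, 9), (5, 1), (11, 16), (13, 7), (14, 3), (15, 13), (16, 12), (17, 7), (19, 17)]

Answer: v4 9
v5 1
v11 16
v13 7
v14 3
v15 13
v16 12
v17 7
v19 17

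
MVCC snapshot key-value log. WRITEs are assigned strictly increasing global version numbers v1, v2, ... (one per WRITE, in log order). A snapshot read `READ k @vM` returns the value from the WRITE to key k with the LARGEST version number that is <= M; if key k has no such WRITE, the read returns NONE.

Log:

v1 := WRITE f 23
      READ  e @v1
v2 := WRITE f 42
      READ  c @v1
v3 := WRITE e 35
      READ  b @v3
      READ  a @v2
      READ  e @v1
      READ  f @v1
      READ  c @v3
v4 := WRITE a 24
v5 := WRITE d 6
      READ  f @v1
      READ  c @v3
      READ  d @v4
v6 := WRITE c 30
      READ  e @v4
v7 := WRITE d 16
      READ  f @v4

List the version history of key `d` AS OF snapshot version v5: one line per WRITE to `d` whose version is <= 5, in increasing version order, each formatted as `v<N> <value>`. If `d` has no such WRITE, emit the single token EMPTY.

Answer: v5 6

Derivation:
Scan writes for key=d with version <= 5:
  v1 WRITE f 23 -> skip
  v2 WRITE f 42 -> skip
  v3 WRITE e 35 -> skip
  v4 WRITE a 24 -> skip
  v5 WRITE d 6 -> keep
  v6 WRITE c 30 -> skip
  v7 WRITE d 16 -> drop (> snap)
Collected: [(5, 6)]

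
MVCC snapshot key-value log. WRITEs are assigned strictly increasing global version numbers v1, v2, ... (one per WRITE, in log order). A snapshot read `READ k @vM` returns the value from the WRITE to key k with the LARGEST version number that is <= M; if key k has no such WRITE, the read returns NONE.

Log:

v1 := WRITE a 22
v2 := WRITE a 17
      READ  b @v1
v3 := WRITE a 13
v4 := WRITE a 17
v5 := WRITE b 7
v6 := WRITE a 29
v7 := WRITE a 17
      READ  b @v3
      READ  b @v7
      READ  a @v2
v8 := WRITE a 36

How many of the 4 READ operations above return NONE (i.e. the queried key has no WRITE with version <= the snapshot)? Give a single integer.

v1: WRITE a=22  (a history now [(1, 22)])
v2: WRITE a=17  (a history now [(1, 22), (2, 17)])
READ b @v1: history=[] -> no version <= 1 -> NONE
v3: WRITE a=13  (a history now [(1, 22), (2, 17), (3, 13)])
v4: WRITE a=17  (a history now [(1, 22), (2, 17), (3, 13), (4, 17)])
v5: WRITE b=7  (b history now [(5, 7)])
v6: WRITE a=29  (a history now [(1, 22), (2, 17), (3, 13), (4, 17), (6, 29)])
v7: WRITE a=17  (a history now [(1, 22), (2, 17), (3, 13), (4, 17), (6, 29), (7, 17)])
READ b @v3: history=[(5, 7)] -> no version <= 3 -> NONE
READ b @v7: history=[(5, 7)] -> pick v5 -> 7
READ a @v2: history=[(1, 22), (2, 17), (3, 13), (4, 17), (6, 29), (7, 17)] -> pick v2 -> 17
v8: WRITE a=36  (a history now [(1, 22), (2, 17), (3, 13), (4, 17), (6, 29), (7, 17), (8, 36)])
Read results in order: ['NONE', 'NONE', '7', '17']
NONE count = 2

Answer: 2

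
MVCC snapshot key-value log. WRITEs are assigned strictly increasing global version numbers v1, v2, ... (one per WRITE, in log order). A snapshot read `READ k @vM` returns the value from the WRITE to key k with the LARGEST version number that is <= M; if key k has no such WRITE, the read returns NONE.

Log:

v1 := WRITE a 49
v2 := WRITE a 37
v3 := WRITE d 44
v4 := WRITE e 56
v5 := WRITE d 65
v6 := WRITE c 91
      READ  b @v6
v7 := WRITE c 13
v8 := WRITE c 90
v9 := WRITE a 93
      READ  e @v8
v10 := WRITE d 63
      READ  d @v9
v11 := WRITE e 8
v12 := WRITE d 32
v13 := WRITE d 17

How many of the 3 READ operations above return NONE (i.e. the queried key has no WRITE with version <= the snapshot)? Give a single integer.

Answer: 1

Derivation:
v1: WRITE a=49  (a history now [(1, 49)])
v2: WRITE a=37  (a history now [(1, 49), (2, 37)])
v3: WRITE d=44  (d history now [(3, 44)])
v4: WRITE e=56  (e history now [(4, 56)])
v5: WRITE d=65  (d history now [(3, 44), (5, 65)])
v6: WRITE c=91  (c history now [(6, 91)])
READ b @v6: history=[] -> no version <= 6 -> NONE
v7: WRITE c=13  (c history now [(6, 91), (7, 13)])
v8: WRITE c=90  (c history now [(6, 91), (7, 13), (8, 90)])
v9: WRITE a=93  (a history now [(1, 49), (2, 37), (9, 93)])
READ e @v8: history=[(4, 56)] -> pick v4 -> 56
v10: WRITE d=63  (d history now [(3, 44), (5, 65), (10, 63)])
READ d @v9: history=[(3, 44), (5, 65), (10, 63)] -> pick v5 -> 65
v11: WRITE e=8  (e history now [(4, 56), (11, 8)])
v12: WRITE d=32  (d history now [(3, 44), (5, 65), (10, 63), (12, 32)])
v13: WRITE d=17  (d history now [(3, 44), (5, 65), (10, 63), (12, 32), (13, 17)])
Read results in order: ['NONE', '56', '65']
NONE count = 1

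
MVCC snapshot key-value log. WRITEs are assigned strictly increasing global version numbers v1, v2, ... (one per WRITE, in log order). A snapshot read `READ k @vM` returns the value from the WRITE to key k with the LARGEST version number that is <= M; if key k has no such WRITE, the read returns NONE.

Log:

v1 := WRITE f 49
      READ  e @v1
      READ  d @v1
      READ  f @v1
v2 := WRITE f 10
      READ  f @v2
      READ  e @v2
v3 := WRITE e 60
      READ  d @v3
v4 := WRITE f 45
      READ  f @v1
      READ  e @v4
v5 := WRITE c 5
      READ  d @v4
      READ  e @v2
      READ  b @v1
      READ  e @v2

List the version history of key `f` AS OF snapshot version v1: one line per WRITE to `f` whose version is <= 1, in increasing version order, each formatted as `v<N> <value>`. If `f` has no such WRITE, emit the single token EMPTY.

Scan writes for key=f with version <= 1:
  v1 WRITE f 49 -> keep
  v2 WRITE f 10 -> drop (> snap)
  v3 WRITE e 60 -> skip
  v4 WRITE f 45 -> drop (> snap)
  v5 WRITE c 5 -> skip
Collected: [(1, 49)]

Answer: v1 49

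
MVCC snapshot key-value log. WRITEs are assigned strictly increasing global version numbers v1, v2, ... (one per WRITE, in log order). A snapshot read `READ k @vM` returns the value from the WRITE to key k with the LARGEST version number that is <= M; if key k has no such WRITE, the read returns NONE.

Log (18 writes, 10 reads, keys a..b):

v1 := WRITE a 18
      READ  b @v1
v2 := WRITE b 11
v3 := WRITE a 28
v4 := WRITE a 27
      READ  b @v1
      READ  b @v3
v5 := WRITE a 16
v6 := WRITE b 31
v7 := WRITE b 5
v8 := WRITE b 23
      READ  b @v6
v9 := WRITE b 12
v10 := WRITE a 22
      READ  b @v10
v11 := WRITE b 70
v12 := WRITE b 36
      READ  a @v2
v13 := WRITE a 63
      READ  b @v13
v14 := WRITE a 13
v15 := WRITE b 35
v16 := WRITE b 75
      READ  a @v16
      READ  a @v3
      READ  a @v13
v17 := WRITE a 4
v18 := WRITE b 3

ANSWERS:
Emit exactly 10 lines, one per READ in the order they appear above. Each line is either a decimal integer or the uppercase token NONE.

Answer: NONE
NONE
11
31
12
18
36
13
28
63

Derivation:
v1: WRITE a=18  (a history now [(1, 18)])
READ b @v1: history=[] -> no version <= 1 -> NONE
v2: WRITE b=11  (b history now [(2, 11)])
v3: WRITE a=28  (a history now [(1, 18), (3, 28)])
v4: WRITE a=27  (a history now [(1, 18), (3, 28), (4, 27)])
READ b @v1: history=[(2, 11)] -> no version <= 1 -> NONE
READ b @v3: history=[(2, 11)] -> pick v2 -> 11
v5: WRITE a=16  (a history now [(1, 18), (3, 28), (4, 27), (5, 16)])
v6: WRITE b=31  (b history now [(2, 11), (6, 31)])
v7: WRITE b=5  (b history now [(2, 11), (6, 31), (7, 5)])
v8: WRITE b=23  (b history now [(2, 11), (6, 31), (7, 5), (8, 23)])
READ b @v6: history=[(2, 11), (6, 31), (7, 5), (8, 23)] -> pick v6 -> 31
v9: WRITE b=12  (b history now [(2, 11), (6, 31), (7, 5), (8, 23), (9, 12)])
v10: WRITE a=22  (a history now [(1, 18), (3, 28), (4, 27), (5, 16), (10, 22)])
READ b @v10: history=[(2, 11), (6, 31), (7, 5), (8, 23), (9, 12)] -> pick v9 -> 12
v11: WRITE b=70  (b history now [(2, 11), (6, 31), (7, 5), (8, 23), (9, 12), (11, 70)])
v12: WRITE b=36  (b history now [(2, 11), (6, 31), (7, 5), (8, 23), (9, 12), (11, 70), (12, 36)])
READ a @v2: history=[(1, 18), (3, 28), (4, 27), (5, 16), (10, 22)] -> pick v1 -> 18
v13: WRITE a=63  (a history now [(1, 18), (3, 28), (4, 27), (5, 16), (10, 22), (13, 63)])
READ b @v13: history=[(2, 11), (6, 31), (7, 5), (8, 23), (9, 12), (11, 70), (12, 36)] -> pick v12 -> 36
v14: WRITE a=13  (a history now [(1, 18), (3, 28), (4, 27), (5, 16), (10, 22), (13, 63), (14, 13)])
v15: WRITE b=35  (b history now [(2, 11), (6, 31), (7, 5), (8, 23), (9, 12), (11, 70), (12, 36), (15, 35)])
v16: WRITE b=75  (b history now [(2, 11), (6, 31), (7, 5), (8, 23), (9, 12), (11, 70), (12, 36), (15, 35), (16, 75)])
READ a @v16: history=[(1, 18), (3, 28), (4, 27), (5, 16), (10, 22), (13, 63), (14, 13)] -> pick v14 -> 13
READ a @v3: history=[(1, 18), (3, 28), (4, 27), (5, 16), (10, 22), (13, 63), (14, 13)] -> pick v3 -> 28
READ a @v13: history=[(1, 18), (3, 28), (4, 27), (5, 16), (10, 22), (13, 63), (14, 13)] -> pick v13 -> 63
v17: WRITE a=4  (a history now [(1, 18), (3, 28), (4, 27), (5, 16), (10, 22), (13, 63), (14, 13), (17, 4)])
v18: WRITE b=3  (b history now [(2, 11), (6, 31), (7, 5), (8, 23), (9, 12), (11, 70), (12, 36), (15, 35), (16, 75), (18, 3)])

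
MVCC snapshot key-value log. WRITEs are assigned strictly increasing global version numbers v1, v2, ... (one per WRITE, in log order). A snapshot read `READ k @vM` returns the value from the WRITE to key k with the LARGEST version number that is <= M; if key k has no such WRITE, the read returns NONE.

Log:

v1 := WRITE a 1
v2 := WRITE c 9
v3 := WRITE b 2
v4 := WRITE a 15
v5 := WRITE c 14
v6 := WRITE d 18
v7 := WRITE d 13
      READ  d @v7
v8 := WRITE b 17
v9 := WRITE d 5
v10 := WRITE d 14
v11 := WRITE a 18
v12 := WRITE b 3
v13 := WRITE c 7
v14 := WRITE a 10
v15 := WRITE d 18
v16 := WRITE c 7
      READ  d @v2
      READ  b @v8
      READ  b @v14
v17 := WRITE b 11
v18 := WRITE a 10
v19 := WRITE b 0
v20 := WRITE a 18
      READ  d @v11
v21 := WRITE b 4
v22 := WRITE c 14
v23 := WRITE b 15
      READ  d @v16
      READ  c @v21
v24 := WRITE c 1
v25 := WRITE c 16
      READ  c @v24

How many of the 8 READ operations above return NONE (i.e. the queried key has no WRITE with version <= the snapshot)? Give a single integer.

v1: WRITE a=1  (a history now [(1, 1)])
v2: WRITE c=9  (c history now [(2, 9)])
v3: WRITE b=2  (b history now [(3, 2)])
v4: WRITE a=15  (a history now [(1, 1), (4, 15)])
v5: WRITE c=14  (c history now [(2, 9), (5, 14)])
v6: WRITE d=18  (d history now [(6, 18)])
v7: WRITE d=13  (d history now [(6, 18), (7, 13)])
READ d @v7: history=[(6, 18), (7, 13)] -> pick v7 -> 13
v8: WRITE b=17  (b history now [(3, 2), (8, 17)])
v9: WRITE d=5  (d history now [(6, 18), (7, 13), (9, 5)])
v10: WRITE d=14  (d history now [(6, 18), (7, 13), (9, 5), (10, 14)])
v11: WRITE a=18  (a history now [(1, 1), (4, 15), (11, 18)])
v12: WRITE b=3  (b history now [(3, 2), (8, 17), (12, 3)])
v13: WRITE c=7  (c history now [(2, 9), (5, 14), (13, 7)])
v14: WRITE a=10  (a history now [(1, 1), (4, 15), (11, 18), (14, 10)])
v15: WRITE d=18  (d history now [(6, 18), (7, 13), (9, 5), (10, 14), (15, 18)])
v16: WRITE c=7  (c history now [(2, 9), (5, 14), (13, 7), (16, 7)])
READ d @v2: history=[(6, 18), (7, 13), (9, 5), (10, 14), (15, 18)] -> no version <= 2 -> NONE
READ b @v8: history=[(3, 2), (8, 17), (12, 3)] -> pick v8 -> 17
READ b @v14: history=[(3, 2), (8, 17), (12, 3)] -> pick v12 -> 3
v17: WRITE b=11  (b history now [(3, 2), (8, 17), (12, 3), (17, 11)])
v18: WRITE a=10  (a history now [(1, 1), (4, 15), (11, 18), (14, 10), (18, 10)])
v19: WRITE b=0  (b history now [(3, 2), (8, 17), (12, 3), (17, 11), (19, 0)])
v20: WRITE a=18  (a history now [(1, 1), (4, 15), (11, 18), (14, 10), (18, 10), (20, 18)])
READ d @v11: history=[(6, 18), (7, 13), (9, 5), (10, 14), (15, 18)] -> pick v10 -> 14
v21: WRITE b=4  (b history now [(3, 2), (8, 17), (12, 3), (17, 11), (19, 0), (21, 4)])
v22: WRITE c=14  (c history now [(2, 9), (5, 14), (13, 7), (16, 7), (22, 14)])
v23: WRITE b=15  (b history now [(3, 2), (8, 17), (12, 3), (17, 11), (19, 0), (21, 4), (23, 15)])
READ d @v16: history=[(6, 18), (7, 13), (9, 5), (10, 14), (15, 18)] -> pick v15 -> 18
READ c @v21: history=[(2, 9), (5, 14), (13, 7), (16, 7), (22, 14)] -> pick v16 -> 7
v24: WRITE c=1  (c history now [(2, 9), (5, 14), (13, 7), (16, 7), (22, 14), (24, 1)])
v25: WRITE c=16  (c history now [(2, 9), (5, 14), (13, 7), (16, 7), (22, 14), (24, 1), (25, 16)])
READ c @v24: history=[(2, 9), (5, 14), (13, 7), (16, 7), (22, 14), (24, 1), (25, 16)] -> pick v24 -> 1
Read results in order: ['13', 'NONE', '17', '3', '14', '18', '7', '1']
NONE count = 1

Answer: 1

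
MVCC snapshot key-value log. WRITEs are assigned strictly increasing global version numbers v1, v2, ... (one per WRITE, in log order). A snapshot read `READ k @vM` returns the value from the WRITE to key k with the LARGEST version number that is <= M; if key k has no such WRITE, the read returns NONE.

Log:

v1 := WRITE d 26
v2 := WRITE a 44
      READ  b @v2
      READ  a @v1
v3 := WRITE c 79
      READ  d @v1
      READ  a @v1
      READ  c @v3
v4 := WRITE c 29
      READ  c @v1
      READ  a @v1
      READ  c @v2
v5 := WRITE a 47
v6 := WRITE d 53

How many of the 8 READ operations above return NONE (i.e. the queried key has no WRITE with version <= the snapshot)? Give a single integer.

v1: WRITE d=26  (d history now [(1, 26)])
v2: WRITE a=44  (a history now [(2, 44)])
READ b @v2: history=[] -> no version <= 2 -> NONE
READ a @v1: history=[(2, 44)] -> no version <= 1 -> NONE
v3: WRITE c=79  (c history now [(3, 79)])
READ d @v1: history=[(1, 26)] -> pick v1 -> 26
READ a @v1: history=[(2, 44)] -> no version <= 1 -> NONE
READ c @v3: history=[(3, 79)] -> pick v3 -> 79
v4: WRITE c=29  (c history now [(3, 79), (4, 29)])
READ c @v1: history=[(3, 79), (4, 29)] -> no version <= 1 -> NONE
READ a @v1: history=[(2, 44)] -> no version <= 1 -> NONE
READ c @v2: history=[(3, 79), (4, 29)] -> no version <= 2 -> NONE
v5: WRITE a=47  (a history now [(2, 44), (5, 47)])
v6: WRITE d=53  (d history now [(1, 26), (6, 53)])
Read results in order: ['NONE', 'NONE', '26', 'NONE', '79', 'NONE', 'NONE', 'NONE']
NONE count = 6

Answer: 6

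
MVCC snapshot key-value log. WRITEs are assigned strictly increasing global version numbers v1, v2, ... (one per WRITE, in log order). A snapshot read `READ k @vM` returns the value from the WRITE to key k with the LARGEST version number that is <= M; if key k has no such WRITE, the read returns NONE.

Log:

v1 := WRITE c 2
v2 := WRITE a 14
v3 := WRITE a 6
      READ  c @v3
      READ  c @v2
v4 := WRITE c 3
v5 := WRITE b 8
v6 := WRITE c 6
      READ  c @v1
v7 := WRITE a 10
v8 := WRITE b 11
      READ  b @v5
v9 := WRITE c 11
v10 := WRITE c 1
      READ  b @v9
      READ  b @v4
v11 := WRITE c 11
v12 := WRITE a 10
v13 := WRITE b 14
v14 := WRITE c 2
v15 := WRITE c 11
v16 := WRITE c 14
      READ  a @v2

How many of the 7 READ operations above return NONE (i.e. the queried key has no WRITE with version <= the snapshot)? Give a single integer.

v1: WRITE c=2  (c history now [(1, 2)])
v2: WRITE a=14  (a history now [(2, 14)])
v3: WRITE a=6  (a history now [(2, 14), (3, 6)])
READ c @v3: history=[(1, 2)] -> pick v1 -> 2
READ c @v2: history=[(1, 2)] -> pick v1 -> 2
v4: WRITE c=3  (c history now [(1, 2), (4, 3)])
v5: WRITE b=8  (b history now [(5, 8)])
v6: WRITE c=6  (c history now [(1, 2), (4, 3), (6, 6)])
READ c @v1: history=[(1, 2), (4, 3), (6, 6)] -> pick v1 -> 2
v7: WRITE a=10  (a history now [(2, 14), (3, 6), (7, 10)])
v8: WRITE b=11  (b history now [(5, 8), (8, 11)])
READ b @v5: history=[(5, 8), (8, 11)] -> pick v5 -> 8
v9: WRITE c=11  (c history now [(1, 2), (4, 3), (6, 6), (9, 11)])
v10: WRITE c=1  (c history now [(1, 2), (4, 3), (6, 6), (9, 11), (10, 1)])
READ b @v9: history=[(5, 8), (8, 11)] -> pick v8 -> 11
READ b @v4: history=[(5, 8), (8, 11)] -> no version <= 4 -> NONE
v11: WRITE c=11  (c history now [(1, 2), (4, 3), (6, 6), (9, 11), (10, 1), (11, 11)])
v12: WRITE a=10  (a history now [(2, 14), (3, 6), (7, 10), (12, 10)])
v13: WRITE b=14  (b history now [(5, 8), (8, 11), (13, 14)])
v14: WRITE c=2  (c history now [(1, 2), (4, 3), (6, 6), (9, 11), (10, 1), (11, 11), (14, 2)])
v15: WRITE c=11  (c history now [(1, 2), (4, 3), (6, 6), (9, 11), (10, 1), (11, 11), (14, 2), (15, 11)])
v16: WRITE c=14  (c history now [(1, 2), (4, 3), (6, 6), (9, 11), (10, 1), (11, 11), (14, 2), (15, 11), (16, 14)])
READ a @v2: history=[(2, 14), (3, 6), (7, 10), (12, 10)] -> pick v2 -> 14
Read results in order: ['2', '2', '2', '8', '11', 'NONE', '14']
NONE count = 1

Answer: 1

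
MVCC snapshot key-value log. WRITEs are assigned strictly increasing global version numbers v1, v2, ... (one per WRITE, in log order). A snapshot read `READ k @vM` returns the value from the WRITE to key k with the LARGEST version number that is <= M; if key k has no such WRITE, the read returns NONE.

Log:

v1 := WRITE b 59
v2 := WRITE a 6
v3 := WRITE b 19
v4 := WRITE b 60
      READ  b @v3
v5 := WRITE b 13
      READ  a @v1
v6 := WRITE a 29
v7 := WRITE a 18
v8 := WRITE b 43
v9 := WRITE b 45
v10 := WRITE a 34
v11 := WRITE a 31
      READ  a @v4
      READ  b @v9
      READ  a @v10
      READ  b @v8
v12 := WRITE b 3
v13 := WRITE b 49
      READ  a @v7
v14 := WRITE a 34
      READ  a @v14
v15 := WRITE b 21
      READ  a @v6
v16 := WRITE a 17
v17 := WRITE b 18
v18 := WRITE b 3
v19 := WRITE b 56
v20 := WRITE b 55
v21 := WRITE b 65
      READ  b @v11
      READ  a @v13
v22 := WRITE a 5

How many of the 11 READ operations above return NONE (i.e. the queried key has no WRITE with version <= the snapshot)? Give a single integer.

Answer: 1

Derivation:
v1: WRITE b=59  (b history now [(1, 59)])
v2: WRITE a=6  (a history now [(2, 6)])
v3: WRITE b=19  (b history now [(1, 59), (3, 19)])
v4: WRITE b=60  (b history now [(1, 59), (3, 19), (4, 60)])
READ b @v3: history=[(1, 59), (3, 19), (4, 60)] -> pick v3 -> 19
v5: WRITE b=13  (b history now [(1, 59), (3, 19), (4, 60), (5, 13)])
READ a @v1: history=[(2, 6)] -> no version <= 1 -> NONE
v6: WRITE a=29  (a history now [(2, 6), (6, 29)])
v7: WRITE a=18  (a history now [(2, 6), (6, 29), (7, 18)])
v8: WRITE b=43  (b history now [(1, 59), (3, 19), (4, 60), (5, 13), (8, 43)])
v9: WRITE b=45  (b history now [(1, 59), (3, 19), (4, 60), (5, 13), (8, 43), (9, 45)])
v10: WRITE a=34  (a history now [(2, 6), (6, 29), (7, 18), (10, 34)])
v11: WRITE a=31  (a history now [(2, 6), (6, 29), (7, 18), (10, 34), (11, 31)])
READ a @v4: history=[(2, 6), (6, 29), (7, 18), (10, 34), (11, 31)] -> pick v2 -> 6
READ b @v9: history=[(1, 59), (3, 19), (4, 60), (5, 13), (8, 43), (9, 45)] -> pick v9 -> 45
READ a @v10: history=[(2, 6), (6, 29), (7, 18), (10, 34), (11, 31)] -> pick v10 -> 34
READ b @v8: history=[(1, 59), (3, 19), (4, 60), (5, 13), (8, 43), (9, 45)] -> pick v8 -> 43
v12: WRITE b=3  (b history now [(1, 59), (3, 19), (4, 60), (5, 13), (8, 43), (9, 45), (12, 3)])
v13: WRITE b=49  (b history now [(1, 59), (3, 19), (4, 60), (5, 13), (8, 43), (9, 45), (12, 3), (13, 49)])
READ a @v7: history=[(2, 6), (6, 29), (7, 18), (10, 34), (11, 31)] -> pick v7 -> 18
v14: WRITE a=34  (a history now [(2, 6), (6, 29), (7, 18), (10, 34), (11, 31), (14, 34)])
READ a @v14: history=[(2, 6), (6, 29), (7, 18), (10, 34), (11, 31), (14, 34)] -> pick v14 -> 34
v15: WRITE b=21  (b history now [(1, 59), (3, 19), (4, 60), (5, 13), (8, 43), (9, 45), (12, 3), (13, 49), (15, 21)])
READ a @v6: history=[(2, 6), (6, 29), (7, 18), (10, 34), (11, 31), (14, 34)] -> pick v6 -> 29
v16: WRITE a=17  (a history now [(2, 6), (6, 29), (7, 18), (10, 34), (11, 31), (14, 34), (16, 17)])
v17: WRITE b=18  (b history now [(1, 59), (3, 19), (4, 60), (5, 13), (8, 43), (9, 45), (12, 3), (13, 49), (15, 21), (17, 18)])
v18: WRITE b=3  (b history now [(1, 59), (3, 19), (4, 60), (5, 13), (8, 43), (9, 45), (12, 3), (13, 49), (15, 21), (17, 18), (18, 3)])
v19: WRITE b=56  (b history now [(1, 59), (3, 19), (4, 60), (5, 13), (8, 43), (9, 45), (12, 3), (13, 49), (15, 21), (17, 18), (18, 3), (19, 56)])
v20: WRITE b=55  (b history now [(1, 59), (3, 19), (4, 60), (5, 13), (8, 43), (9, 45), (12, 3), (13, 49), (15, 21), (17, 18), (18, 3), (19, 56), (20, 55)])
v21: WRITE b=65  (b history now [(1, 59), (3, 19), (4, 60), (5, 13), (8, 43), (9, 45), (12, 3), (13, 49), (15, 21), (17, 18), (18, 3), (19, 56), (20, 55), (21, 65)])
READ b @v11: history=[(1, 59), (3, 19), (4, 60), (5, 13), (8, 43), (9, 45), (12, 3), (13, 49), (15, 21), (17, 18), (18, 3), (19, 56), (20, 55), (21, 65)] -> pick v9 -> 45
READ a @v13: history=[(2, 6), (6, 29), (7, 18), (10, 34), (11, 31), (14, 34), (16, 17)] -> pick v11 -> 31
v22: WRITE a=5  (a history now [(2, 6), (6, 29), (7, 18), (10, 34), (11, 31), (14, 34), (16, 17), (22, 5)])
Read results in order: ['19', 'NONE', '6', '45', '34', '43', '18', '34', '29', '45', '31']
NONE count = 1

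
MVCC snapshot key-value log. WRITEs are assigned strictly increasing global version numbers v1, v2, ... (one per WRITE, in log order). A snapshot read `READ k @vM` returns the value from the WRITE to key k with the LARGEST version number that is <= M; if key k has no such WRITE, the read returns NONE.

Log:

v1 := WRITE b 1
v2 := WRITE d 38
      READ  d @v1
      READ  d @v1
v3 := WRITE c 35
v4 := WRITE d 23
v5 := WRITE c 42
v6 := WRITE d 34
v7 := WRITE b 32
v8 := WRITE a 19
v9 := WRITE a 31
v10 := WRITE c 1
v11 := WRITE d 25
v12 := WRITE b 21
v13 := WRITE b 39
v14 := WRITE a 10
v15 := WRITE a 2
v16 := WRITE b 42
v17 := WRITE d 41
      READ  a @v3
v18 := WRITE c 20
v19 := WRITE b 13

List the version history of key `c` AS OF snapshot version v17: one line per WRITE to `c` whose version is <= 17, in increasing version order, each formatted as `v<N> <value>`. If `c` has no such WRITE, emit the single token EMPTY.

Answer: v3 35
v5 42
v10 1

Derivation:
Scan writes for key=c with version <= 17:
  v1 WRITE b 1 -> skip
  v2 WRITE d 38 -> skip
  v3 WRITE c 35 -> keep
  v4 WRITE d 23 -> skip
  v5 WRITE c 42 -> keep
  v6 WRITE d 34 -> skip
  v7 WRITE b 32 -> skip
  v8 WRITE a 19 -> skip
  v9 WRITE a 31 -> skip
  v10 WRITE c 1 -> keep
  v11 WRITE d 25 -> skip
  v12 WRITE b 21 -> skip
  v13 WRITE b 39 -> skip
  v14 WRITE a 10 -> skip
  v15 WRITE a 2 -> skip
  v16 WRITE b 42 -> skip
  v17 WRITE d 41 -> skip
  v18 WRITE c 20 -> drop (> snap)
  v19 WRITE b 13 -> skip
Collected: [(3, 35), (5, 42), (10, 1)]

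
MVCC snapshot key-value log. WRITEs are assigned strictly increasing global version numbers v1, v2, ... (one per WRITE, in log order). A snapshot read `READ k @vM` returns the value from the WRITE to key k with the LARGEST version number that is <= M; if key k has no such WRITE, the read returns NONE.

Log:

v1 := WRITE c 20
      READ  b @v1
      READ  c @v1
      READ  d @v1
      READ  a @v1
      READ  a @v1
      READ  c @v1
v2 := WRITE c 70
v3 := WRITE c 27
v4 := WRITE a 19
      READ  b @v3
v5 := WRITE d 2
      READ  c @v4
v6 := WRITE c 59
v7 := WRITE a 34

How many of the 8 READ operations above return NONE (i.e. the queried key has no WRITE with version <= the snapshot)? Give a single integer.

Answer: 5

Derivation:
v1: WRITE c=20  (c history now [(1, 20)])
READ b @v1: history=[] -> no version <= 1 -> NONE
READ c @v1: history=[(1, 20)] -> pick v1 -> 20
READ d @v1: history=[] -> no version <= 1 -> NONE
READ a @v1: history=[] -> no version <= 1 -> NONE
READ a @v1: history=[] -> no version <= 1 -> NONE
READ c @v1: history=[(1, 20)] -> pick v1 -> 20
v2: WRITE c=70  (c history now [(1, 20), (2, 70)])
v3: WRITE c=27  (c history now [(1, 20), (2, 70), (3, 27)])
v4: WRITE a=19  (a history now [(4, 19)])
READ b @v3: history=[] -> no version <= 3 -> NONE
v5: WRITE d=2  (d history now [(5, 2)])
READ c @v4: history=[(1, 20), (2, 70), (3, 27)] -> pick v3 -> 27
v6: WRITE c=59  (c history now [(1, 20), (2, 70), (3, 27), (6, 59)])
v7: WRITE a=34  (a history now [(4, 19), (7, 34)])
Read results in order: ['NONE', '20', 'NONE', 'NONE', 'NONE', '20', 'NONE', '27']
NONE count = 5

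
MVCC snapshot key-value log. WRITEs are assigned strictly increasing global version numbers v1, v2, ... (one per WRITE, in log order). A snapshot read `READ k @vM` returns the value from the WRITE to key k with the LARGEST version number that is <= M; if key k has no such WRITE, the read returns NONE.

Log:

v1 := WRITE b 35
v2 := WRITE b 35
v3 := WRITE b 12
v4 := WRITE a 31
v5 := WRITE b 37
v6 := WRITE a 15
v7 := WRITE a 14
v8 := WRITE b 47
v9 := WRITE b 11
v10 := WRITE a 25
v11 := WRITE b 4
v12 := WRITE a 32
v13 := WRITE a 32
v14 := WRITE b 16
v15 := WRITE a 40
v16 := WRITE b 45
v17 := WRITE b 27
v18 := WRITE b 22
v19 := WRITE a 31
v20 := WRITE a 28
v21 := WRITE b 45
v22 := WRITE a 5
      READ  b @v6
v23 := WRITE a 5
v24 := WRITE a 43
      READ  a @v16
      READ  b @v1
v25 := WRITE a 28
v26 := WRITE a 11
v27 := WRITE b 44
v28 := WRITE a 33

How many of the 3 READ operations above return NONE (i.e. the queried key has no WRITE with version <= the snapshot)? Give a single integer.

Answer: 0

Derivation:
v1: WRITE b=35  (b history now [(1, 35)])
v2: WRITE b=35  (b history now [(1, 35), (2, 35)])
v3: WRITE b=12  (b history now [(1, 35), (2, 35), (3, 12)])
v4: WRITE a=31  (a history now [(4, 31)])
v5: WRITE b=37  (b history now [(1, 35), (2, 35), (3, 12), (5, 37)])
v6: WRITE a=15  (a history now [(4, 31), (6, 15)])
v7: WRITE a=14  (a history now [(4, 31), (6, 15), (7, 14)])
v8: WRITE b=47  (b history now [(1, 35), (2, 35), (3, 12), (5, 37), (8, 47)])
v9: WRITE b=11  (b history now [(1, 35), (2, 35), (3, 12), (5, 37), (8, 47), (9, 11)])
v10: WRITE a=25  (a history now [(4, 31), (6, 15), (7, 14), (10, 25)])
v11: WRITE b=4  (b history now [(1, 35), (2, 35), (3, 12), (5, 37), (8, 47), (9, 11), (11, 4)])
v12: WRITE a=32  (a history now [(4, 31), (6, 15), (7, 14), (10, 25), (12, 32)])
v13: WRITE a=32  (a history now [(4, 31), (6, 15), (7, 14), (10, 25), (12, 32), (13, 32)])
v14: WRITE b=16  (b history now [(1, 35), (2, 35), (3, 12), (5, 37), (8, 47), (9, 11), (11, 4), (14, 16)])
v15: WRITE a=40  (a history now [(4, 31), (6, 15), (7, 14), (10, 25), (12, 32), (13, 32), (15, 40)])
v16: WRITE b=45  (b history now [(1, 35), (2, 35), (3, 12), (5, 37), (8, 47), (9, 11), (11, 4), (14, 16), (16, 45)])
v17: WRITE b=27  (b history now [(1, 35), (2, 35), (3, 12), (5, 37), (8, 47), (9, 11), (11, 4), (14, 16), (16, 45), (17, 27)])
v18: WRITE b=22  (b history now [(1, 35), (2, 35), (3, 12), (5, 37), (8, 47), (9, 11), (11, 4), (14, 16), (16, 45), (17, 27), (18, 22)])
v19: WRITE a=31  (a history now [(4, 31), (6, 15), (7, 14), (10, 25), (12, 32), (13, 32), (15, 40), (19, 31)])
v20: WRITE a=28  (a history now [(4, 31), (6, 15), (7, 14), (10, 25), (12, 32), (13, 32), (15, 40), (19, 31), (20, 28)])
v21: WRITE b=45  (b history now [(1, 35), (2, 35), (3, 12), (5, 37), (8, 47), (9, 11), (11, 4), (14, 16), (16, 45), (17, 27), (18, 22), (21, 45)])
v22: WRITE a=5  (a history now [(4, 31), (6, 15), (7, 14), (10, 25), (12, 32), (13, 32), (15, 40), (19, 31), (20, 28), (22, 5)])
READ b @v6: history=[(1, 35), (2, 35), (3, 12), (5, 37), (8, 47), (9, 11), (11, 4), (14, 16), (16, 45), (17, 27), (18, 22), (21, 45)] -> pick v5 -> 37
v23: WRITE a=5  (a history now [(4, 31), (6, 15), (7, 14), (10, 25), (12, 32), (13, 32), (15, 40), (19, 31), (20, 28), (22, 5), (23, 5)])
v24: WRITE a=43  (a history now [(4, 31), (6, 15), (7, 14), (10, 25), (12, 32), (13, 32), (15, 40), (19, 31), (20, 28), (22, 5), (23, 5), (24, 43)])
READ a @v16: history=[(4, 31), (6, 15), (7, 14), (10, 25), (12, 32), (13, 32), (15, 40), (19, 31), (20, 28), (22, 5), (23, 5), (24, 43)] -> pick v15 -> 40
READ b @v1: history=[(1, 35), (2, 35), (3, 12), (5, 37), (8, 47), (9, 11), (11, 4), (14, 16), (16, 45), (17, 27), (18, 22), (21, 45)] -> pick v1 -> 35
v25: WRITE a=28  (a history now [(4, 31), (6, 15), (7, 14), (10, 25), (12, 32), (13, 32), (15, 40), (19, 31), (20, 28), (22, 5), (23, 5), (24, 43), (25, 28)])
v26: WRITE a=11  (a history now [(4, 31), (6, 15), (7, 14), (10, 25), (12, 32), (13, 32), (15, 40), (19, 31), (20, 28), (22, 5), (23, 5), (24, 43), (25, 28), (26, 11)])
v27: WRITE b=44  (b history now [(1, 35), (2, 35), (3, 12), (5, 37), (8, 47), (9, 11), (11, 4), (14, 16), (16, 45), (17, 27), (18, 22), (21, 45), (27, 44)])
v28: WRITE a=33  (a history now [(4, 31), (6, 15), (7, 14), (10, 25), (12, 32), (13, 32), (15, 40), (19, 31), (20, 28), (22, 5), (23, 5), (24, 43), (25, 28), (26, 11), (28, 33)])
Read results in order: ['37', '40', '35']
NONE count = 0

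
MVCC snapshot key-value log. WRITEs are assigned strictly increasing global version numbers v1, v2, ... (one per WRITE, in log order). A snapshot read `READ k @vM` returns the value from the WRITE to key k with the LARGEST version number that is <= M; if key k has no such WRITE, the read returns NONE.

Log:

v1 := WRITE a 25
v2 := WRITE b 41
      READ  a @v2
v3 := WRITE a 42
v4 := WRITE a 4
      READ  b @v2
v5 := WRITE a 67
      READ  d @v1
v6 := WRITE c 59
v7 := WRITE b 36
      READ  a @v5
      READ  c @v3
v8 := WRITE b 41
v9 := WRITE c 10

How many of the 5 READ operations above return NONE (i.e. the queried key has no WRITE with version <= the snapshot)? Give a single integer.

Answer: 2

Derivation:
v1: WRITE a=25  (a history now [(1, 25)])
v2: WRITE b=41  (b history now [(2, 41)])
READ a @v2: history=[(1, 25)] -> pick v1 -> 25
v3: WRITE a=42  (a history now [(1, 25), (3, 42)])
v4: WRITE a=4  (a history now [(1, 25), (3, 42), (4, 4)])
READ b @v2: history=[(2, 41)] -> pick v2 -> 41
v5: WRITE a=67  (a history now [(1, 25), (3, 42), (4, 4), (5, 67)])
READ d @v1: history=[] -> no version <= 1 -> NONE
v6: WRITE c=59  (c history now [(6, 59)])
v7: WRITE b=36  (b history now [(2, 41), (7, 36)])
READ a @v5: history=[(1, 25), (3, 42), (4, 4), (5, 67)] -> pick v5 -> 67
READ c @v3: history=[(6, 59)] -> no version <= 3 -> NONE
v8: WRITE b=41  (b history now [(2, 41), (7, 36), (8, 41)])
v9: WRITE c=10  (c history now [(6, 59), (9, 10)])
Read results in order: ['25', '41', 'NONE', '67', 'NONE']
NONE count = 2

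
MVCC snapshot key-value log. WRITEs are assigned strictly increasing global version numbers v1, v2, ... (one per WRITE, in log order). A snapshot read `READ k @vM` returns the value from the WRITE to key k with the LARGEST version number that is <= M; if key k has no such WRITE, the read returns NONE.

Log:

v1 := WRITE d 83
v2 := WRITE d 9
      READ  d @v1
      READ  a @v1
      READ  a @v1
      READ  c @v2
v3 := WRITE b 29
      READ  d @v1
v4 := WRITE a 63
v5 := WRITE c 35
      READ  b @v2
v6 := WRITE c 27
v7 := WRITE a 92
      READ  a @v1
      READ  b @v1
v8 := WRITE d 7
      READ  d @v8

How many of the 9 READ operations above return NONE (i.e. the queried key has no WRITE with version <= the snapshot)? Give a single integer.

Answer: 6

Derivation:
v1: WRITE d=83  (d history now [(1, 83)])
v2: WRITE d=9  (d history now [(1, 83), (2, 9)])
READ d @v1: history=[(1, 83), (2, 9)] -> pick v1 -> 83
READ a @v1: history=[] -> no version <= 1 -> NONE
READ a @v1: history=[] -> no version <= 1 -> NONE
READ c @v2: history=[] -> no version <= 2 -> NONE
v3: WRITE b=29  (b history now [(3, 29)])
READ d @v1: history=[(1, 83), (2, 9)] -> pick v1 -> 83
v4: WRITE a=63  (a history now [(4, 63)])
v5: WRITE c=35  (c history now [(5, 35)])
READ b @v2: history=[(3, 29)] -> no version <= 2 -> NONE
v6: WRITE c=27  (c history now [(5, 35), (6, 27)])
v7: WRITE a=92  (a history now [(4, 63), (7, 92)])
READ a @v1: history=[(4, 63), (7, 92)] -> no version <= 1 -> NONE
READ b @v1: history=[(3, 29)] -> no version <= 1 -> NONE
v8: WRITE d=7  (d history now [(1, 83), (2, 9), (8, 7)])
READ d @v8: history=[(1, 83), (2, 9), (8, 7)] -> pick v8 -> 7
Read results in order: ['83', 'NONE', 'NONE', 'NONE', '83', 'NONE', 'NONE', 'NONE', '7']
NONE count = 6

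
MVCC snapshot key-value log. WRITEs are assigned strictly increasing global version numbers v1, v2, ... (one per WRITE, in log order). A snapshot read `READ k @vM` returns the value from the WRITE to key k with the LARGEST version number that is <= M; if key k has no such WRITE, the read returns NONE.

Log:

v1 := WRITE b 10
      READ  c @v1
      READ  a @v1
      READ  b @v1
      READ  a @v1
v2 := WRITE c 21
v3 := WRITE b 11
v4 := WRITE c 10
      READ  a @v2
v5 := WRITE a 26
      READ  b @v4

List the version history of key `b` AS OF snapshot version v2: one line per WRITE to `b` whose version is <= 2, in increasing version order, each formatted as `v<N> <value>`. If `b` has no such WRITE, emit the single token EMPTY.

Scan writes for key=b with version <= 2:
  v1 WRITE b 10 -> keep
  v2 WRITE c 21 -> skip
  v3 WRITE b 11 -> drop (> snap)
  v4 WRITE c 10 -> skip
  v5 WRITE a 26 -> skip
Collected: [(1, 10)]

Answer: v1 10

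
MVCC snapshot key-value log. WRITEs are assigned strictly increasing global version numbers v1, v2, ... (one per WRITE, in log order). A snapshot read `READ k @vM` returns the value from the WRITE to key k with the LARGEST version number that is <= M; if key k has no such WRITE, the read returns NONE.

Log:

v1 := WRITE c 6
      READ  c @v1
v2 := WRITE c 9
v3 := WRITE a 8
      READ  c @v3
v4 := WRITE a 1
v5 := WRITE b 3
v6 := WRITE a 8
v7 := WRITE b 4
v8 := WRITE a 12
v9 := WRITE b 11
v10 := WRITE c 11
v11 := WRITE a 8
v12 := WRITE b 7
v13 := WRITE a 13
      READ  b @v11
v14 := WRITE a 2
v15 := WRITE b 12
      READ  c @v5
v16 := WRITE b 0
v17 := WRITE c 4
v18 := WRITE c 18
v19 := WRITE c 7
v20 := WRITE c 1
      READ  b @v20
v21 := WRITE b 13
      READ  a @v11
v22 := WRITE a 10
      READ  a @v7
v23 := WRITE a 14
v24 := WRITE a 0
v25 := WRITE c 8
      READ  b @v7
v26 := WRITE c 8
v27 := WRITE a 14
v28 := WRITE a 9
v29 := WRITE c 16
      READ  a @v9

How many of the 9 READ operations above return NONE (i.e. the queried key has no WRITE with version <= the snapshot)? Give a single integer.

v1: WRITE c=6  (c history now [(1, 6)])
READ c @v1: history=[(1, 6)] -> pick v1 -> 6
v2: WRITE c=9  (c history now [(1, 6), (2, 9)])
v3: WRITE a=8  (a history now [(3, 8)])
READ c @v3: history=[(1, 6), (2, 9)] -> pick v2 -> 9
v4: WRITE a=1  (a history now [(3, 8), (4, 1)])
v5: WRITE b=3  (b history now [(5, 3)])
v6: WRITE a=8  (a history now [(3, 8), (4, 1), (6, 8)])
v7: WRITE b=4  (b history now [(5, 3), (7, 4)])
v8: WRITE a=12  (a history now [(3, 8), (4, 1), (6, 8), (8, 12)])
v9: WRITE b=11  (b history now [(5, 3), (7, 4), (9, 11)])
v10: WRITE c=11  (c history now [(1, 6), (2, 9), (10, 11)])
v11: WRITE a=8  (a history now [(3, 8), (4, 1), (6, 8), (8, 12), (11, 8)])
v12: WRITE b=7  (b history now [(5, 3), (7, 4), (9, 11), (12, 7)])
v13: WRITE a=13  (a history now [(3, 8), (4, 1), (6, 8), (8, 12), (11, 8), (13, 13)])
READ b @v11: history=[(5, 3), (7, 4), (9, 11), (12, 7)] -> pick v9 -> 11
v14: WRITE a=2  (a history now [(3, 8), (4, 1), (6, 8), (8, 12), (11, 8), (13, 13), (14, 2)])
v15: WRITE b=12  (b history now [(5, 3), (7, 4), (9, 11), (12, 7), (15, 12)])
READ c @v5: history=[(1, 6), (2, 9), (10, 11)] -> pick v2 -> 9
v16: WRITE b=0  (b history now [(5, 3), (7, 4), (9, 11), (12, 7), (15, 12), (16, 0)])
v17: WRITE c=4  (c history now [(1, 6), (2, 9), (10, 11), (17, 4)])
v18: WRITE c=18  (c history now [(1, 6), (2, 9), (10, 11), (17, 4), (18, 18)])
v19: WRITE c=7  (c history now [(1, 6), (2, 9), (10, 11), (17, 4), (18, 18), (19, 7)])
v20: WRITE c=1  (c history now [(1, 6), (2, 9), (10, 11), (17, 4), (18, 18), (19, 7), (20, 1)])
READ b @v20: history=[(5, 3), (7, 4), (9, 11), (12, 7), (15, 12), (16, 0)] -> pick v16 -> 0
v21: WRITE b=13  (b history now [(5, 3), (7, 4), (9, 11), (12, 7), (15, 12), (16, 0), (21, 13)])
READ a @v11: history=[(3, 8), (4, 1), (6, 8), (8, 12), (11, 8), (13, 13), (14, 2)] -> pick v11 -> 8
v22: WRITE a=10  (a history now [(3, 8), (4, 1), (6, 8), (8, 12), (11, 8), (13, 13), (14, 2), (22, 10)])
READ a @v7: history=[(3, 8), (4, 1), (6, 8), (8, 12), (11, 8), (13, 13), (14, 2), (22, 10)] -> pick v6 -> 8
v23: WRITE a=14  (a history now [(3, 8), (4, 1), (6, 8), (8, 12), (11, 8), (13, 13), (14, 2), (22, 10), (23, 14)])
v24: WRITE a=0  (a history now [(3, 8), (4, 1), (6, 8), (8, 12), (11, 8), (13, 13), (14, 2), (22, 10), (23, 14), (24, 0)])
v25: WRITE c=8  (c history now [(1, 6), (2, 9), (10, 11), (17, 4), (18, 18), (19, 7), (20, 1), (25, 8)])
READ b @v7: history=[(5, 3), (7, 4), (9, 11), (12, 7), (15, 12), (16, 0), (21, 13)] -> pick v7 -> 4
v26: WRITE c=8  (c history now [(1, 6), (2, 9), (10, 11), (17, 4), (18, 18), (19, 7), (20, 1), (25, 8), (26, 8)])
v27: WRITE a=14  (a history now [(3, 8), (4, 1), (6, 8), (8, 12), (11, 8), (13, 13), (14, 2), (22, 10), (23, 14), (24, 0), (27, 14)])
v28: WRITE a=9  (a history now [(3, 8), (4, 1), (6, 8), (8, 12), (11, 8), (13, 13), (14, 2), (22, 10), (23, 14), (24, 0), (27, 14), (28, 9)])
v29: WRITE c=16  (c history now [(1, 6), (2, 9), (10, 11), (17, 4), (18, 18), (19, 7), (20, 1), (25, 8), (26, 8), (29, 16)])
READ a @v9: history=[(3, 8), (4, 1), (6, 8), (8, 12), (11, 8), (13, 13), (14, 2), (22, 10), (23, 14), (24, 0), (27, 14), (28, 9)] -> pick v8 -> 12
Read results in order: ['6', '9', '11', '9', '0', '8', '8', '4', '12']
NONE count = 0

Answer: 0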